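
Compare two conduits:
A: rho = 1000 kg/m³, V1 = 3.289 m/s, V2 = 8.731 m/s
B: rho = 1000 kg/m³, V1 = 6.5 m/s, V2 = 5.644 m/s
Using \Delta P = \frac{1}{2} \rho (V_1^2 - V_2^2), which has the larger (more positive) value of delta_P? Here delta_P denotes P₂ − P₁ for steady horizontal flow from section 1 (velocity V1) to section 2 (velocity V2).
delta_P(A) = -32.71 kPa, delta_P(B) = 5.198 kPa. Answer: B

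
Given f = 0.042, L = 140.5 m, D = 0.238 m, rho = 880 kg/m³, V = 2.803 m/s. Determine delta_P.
Formula: \Delta P = f \frac{L}{D} \frac{\rho V^2}{2}
delta_P = 0.042·(140.5/0.238)·0.5·880·2.803²/1000 = 85.71 kPa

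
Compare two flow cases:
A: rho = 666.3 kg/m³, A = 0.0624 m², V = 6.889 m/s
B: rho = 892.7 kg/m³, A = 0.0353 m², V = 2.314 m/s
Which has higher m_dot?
m_dot(A) = 286.4 kg/s, m_dot(B) = 72.92 kg/s. Answer: A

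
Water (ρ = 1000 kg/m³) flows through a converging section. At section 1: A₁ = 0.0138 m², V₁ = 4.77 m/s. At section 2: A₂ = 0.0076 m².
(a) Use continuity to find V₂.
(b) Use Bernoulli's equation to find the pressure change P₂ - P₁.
(a) Continuity: A₁V₁=A₂V₂ -> V₂=A₁V₁/A₂=0.0138*4.77/0.0076=8.66 m/s
(b) Bernoulli: P₂-P₁=0.5*rho*(V₁^2-V₂^2)/1000=0.5*1000*(4.77^2-8.66^2)/1000=-26.12 kPa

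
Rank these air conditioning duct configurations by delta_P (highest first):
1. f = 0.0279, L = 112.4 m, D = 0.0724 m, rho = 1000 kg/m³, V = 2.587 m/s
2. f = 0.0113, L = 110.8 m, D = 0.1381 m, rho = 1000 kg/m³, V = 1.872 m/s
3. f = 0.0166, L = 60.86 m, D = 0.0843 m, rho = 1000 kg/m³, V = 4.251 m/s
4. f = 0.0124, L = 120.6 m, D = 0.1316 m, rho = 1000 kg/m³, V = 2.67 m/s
Case 1: delta_P = 144.9 kPa
Case 2: delta_P = 15.89 kPa
Case 3: delta_P = 108.3 kPa
Case 4: delta_P = 40.5 kPa
Ranking (highest first): 1, 3, 4, 2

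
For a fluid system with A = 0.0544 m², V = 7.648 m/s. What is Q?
Formula: Q = A V
Q = 0.0544·7.648·1000 = 416.1 L/s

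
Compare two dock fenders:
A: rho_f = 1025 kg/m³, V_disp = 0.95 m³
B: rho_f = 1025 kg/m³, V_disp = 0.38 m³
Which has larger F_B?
F_B(A) = 9552 N, F_B(B) = 3821 N. Answer: A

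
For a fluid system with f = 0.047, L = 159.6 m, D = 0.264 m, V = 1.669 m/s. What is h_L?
Formula: h_L = f \frac{L}{D} \frac{V^2}{2g}
h_L = 0.047·(159.6/0.264)·1.669²/(2·9.81) = 4.034 m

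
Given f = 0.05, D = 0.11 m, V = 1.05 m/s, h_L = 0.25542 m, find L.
Formula: h_L = f \frac{L}{D} \frac{V^2}{2g}
Substituting knowns: 0.25542 = 0.05·(L/0.11)·1.05²/(2·9.81)
Solving for L: L = 0.25542·2·9.81·0.11/(0.05·1.05²) = 10 m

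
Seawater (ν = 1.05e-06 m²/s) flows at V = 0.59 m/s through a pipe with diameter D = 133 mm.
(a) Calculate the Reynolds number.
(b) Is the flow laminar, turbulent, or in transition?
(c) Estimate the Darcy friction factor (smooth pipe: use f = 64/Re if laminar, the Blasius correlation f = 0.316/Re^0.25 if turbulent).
(a) Re = V·D/ν = 0.59·0.133/1.05e-06 = 74733
(b) Flow regime: turbulent (Re > 4000)
(c) Friction factor: f = 0.316/Re^0.25 = 0.316/74733^0.25 = 0.01911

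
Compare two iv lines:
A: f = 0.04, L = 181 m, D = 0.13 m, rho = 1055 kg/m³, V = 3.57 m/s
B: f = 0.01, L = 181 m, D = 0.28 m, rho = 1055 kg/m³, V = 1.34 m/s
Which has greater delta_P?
delta_P(A) = 374.4 kPa, delta_P(B) = 6.123 kPa. Answer: A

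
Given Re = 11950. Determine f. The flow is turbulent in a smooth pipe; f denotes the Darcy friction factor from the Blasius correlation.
Formula: f = \frac{0.316}{Re^{0.25}}
f = 0.316/11950^0.25 = 0.03022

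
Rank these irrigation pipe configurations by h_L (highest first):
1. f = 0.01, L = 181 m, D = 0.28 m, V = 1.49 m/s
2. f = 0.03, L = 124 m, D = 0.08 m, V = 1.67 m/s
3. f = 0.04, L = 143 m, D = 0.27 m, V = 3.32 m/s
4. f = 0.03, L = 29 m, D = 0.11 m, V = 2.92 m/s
Case 1: h_L = 0.7315 m
Case 2: h_L = 6.61 m
Case 3: h_L = 11.9 m
Case 4: h_L = 3.437 m
Ranking (highest first): 3, 2, 4, 1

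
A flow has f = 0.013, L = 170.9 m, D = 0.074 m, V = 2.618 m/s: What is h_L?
Formula: h_L = f \frac{L}{D} \frac{V^2}{2g}
h_L = 0.013·(170.9/0.074)·2.618²/(2·9.81) = 10.49 m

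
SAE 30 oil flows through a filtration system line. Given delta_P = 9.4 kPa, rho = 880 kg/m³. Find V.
Formula: V = \sqrt{\frac{2 \Delta P}{\rho}}
V = √(2·(9.4·1000)/880) = 4.622 m/s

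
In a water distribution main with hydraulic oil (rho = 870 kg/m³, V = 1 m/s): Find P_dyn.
Formula: P_{dyn} = \frac{1}{2} \rho V^2
P_dyn = 0.5·870·1²/1000 = 0.435 kPa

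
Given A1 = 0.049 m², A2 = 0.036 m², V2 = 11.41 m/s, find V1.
Formula: V_2 = \frac{A_1 V_1}{A_2}
Substituting knowns: 11.41 = 0.049·V1/0.036
Solving for V1: V1 = 11.41·0.036/0.049 = 8.383 m/s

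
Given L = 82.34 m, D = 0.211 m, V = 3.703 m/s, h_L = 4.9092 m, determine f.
Formula: h_L = f \frac{L}{D} \frac{V^2}{2g}
Substituting knowns: 4.9092 = f·(82.34/0.211)·3.703²/(2·9.81)
Solving for f: f = 4.9092·2·9.81/((82.34/0.211)·3.703²) = 0.018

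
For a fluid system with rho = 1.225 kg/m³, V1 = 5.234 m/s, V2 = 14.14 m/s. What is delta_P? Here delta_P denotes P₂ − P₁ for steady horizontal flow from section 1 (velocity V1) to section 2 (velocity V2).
Formula: \Delta P = \frac{1}{2} \rho (V_1^2 - V_2^2)
delta_P = 0.5·1.225·(5.234² − 14.14²)/1000 = -0.1057 kPa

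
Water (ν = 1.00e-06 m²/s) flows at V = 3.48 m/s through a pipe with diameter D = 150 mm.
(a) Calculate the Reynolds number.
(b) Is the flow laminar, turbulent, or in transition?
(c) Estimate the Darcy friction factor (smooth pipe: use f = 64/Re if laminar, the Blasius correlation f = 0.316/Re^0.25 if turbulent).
(a) Re = V·D/ν = 3.48·0.15/1.00e-06 = 522000
(b) Flow regime: turbulent (Re > 4000)
(c) Friction factor: f = 0.316/Re^0.25 = 0.316/522000^0.25 = 0.01176 (Blasius is strictly valid for Re ≲ 1e5; used here as the smooth-pipe estimate the problem specifies)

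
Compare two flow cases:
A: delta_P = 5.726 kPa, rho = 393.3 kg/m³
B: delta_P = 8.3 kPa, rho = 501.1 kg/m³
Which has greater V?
V(A) = 5.396 m/s, V(B) = 5.756 m/s. Answer: B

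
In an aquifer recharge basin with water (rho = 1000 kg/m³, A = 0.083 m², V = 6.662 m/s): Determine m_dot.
Formula: \dot{m} = \rho A V
m_dot = 1000·0.083·6.662 = 552.9 kg/s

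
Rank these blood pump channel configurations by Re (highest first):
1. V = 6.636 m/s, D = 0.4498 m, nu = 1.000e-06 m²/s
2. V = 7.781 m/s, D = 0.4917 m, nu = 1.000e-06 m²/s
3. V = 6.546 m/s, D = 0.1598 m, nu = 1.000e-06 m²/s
Case 1: Re = 2.985e+06
Case 2: Re = 3.826e+06
Case 3: Re = 1.046e+06
Ranking (highest first): 2, 1, 3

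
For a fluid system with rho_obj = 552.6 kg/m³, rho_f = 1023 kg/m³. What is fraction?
Formula: f_{sub} = \frac{\rho_{obj}}{\rho_f}
fraction = 552.6/1023 = 0.5402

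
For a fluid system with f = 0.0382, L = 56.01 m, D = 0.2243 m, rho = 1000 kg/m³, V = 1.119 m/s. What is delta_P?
Formula: \Delta P = f \frac{L}{D} \frac{\rho V^2}{2}
delta_P = 0.0382·(56.01/0.2243)·0.5·1000·1.119²/1000 = 5.972 kPa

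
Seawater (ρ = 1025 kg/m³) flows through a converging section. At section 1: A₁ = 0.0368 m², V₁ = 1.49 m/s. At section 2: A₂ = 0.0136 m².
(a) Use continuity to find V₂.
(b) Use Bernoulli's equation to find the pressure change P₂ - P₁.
(a) Continuity: A₁V₁=A₂V₂ -> V₂=A₁V₁/A₂=0.0368*1.49/0.0136=4.03 m/s
(b) Bernoulli: P₂-P₁=0.5*rho*(V₁^2-V₂^2)/1000=0.5*1025*(1.49^2-4.03^2)/1000=-7.186 kPa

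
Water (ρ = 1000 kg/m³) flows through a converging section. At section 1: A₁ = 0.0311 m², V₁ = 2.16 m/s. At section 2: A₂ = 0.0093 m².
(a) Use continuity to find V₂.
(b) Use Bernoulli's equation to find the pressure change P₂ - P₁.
(a) Continuity: A₁V₁=A₂V₂ -> V₂=A₁V₁/A₂=0.0311*2.16/0.0093=7.22 m/s
(b) Bernoulli: P₂-P₁=0.5*rho*(V₁^2-V₂^2)/1000=0.5*1000*(2.16^2-7.22^2)/1000=-23.73 kPa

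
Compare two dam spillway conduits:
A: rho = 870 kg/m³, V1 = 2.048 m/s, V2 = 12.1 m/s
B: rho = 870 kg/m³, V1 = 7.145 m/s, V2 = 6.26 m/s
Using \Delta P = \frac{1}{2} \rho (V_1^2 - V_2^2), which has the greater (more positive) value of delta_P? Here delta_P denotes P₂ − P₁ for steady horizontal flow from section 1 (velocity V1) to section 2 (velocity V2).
delta_P(A) = -61.86 kPa, delta_P(B) = 5.161 kPa. Answer: B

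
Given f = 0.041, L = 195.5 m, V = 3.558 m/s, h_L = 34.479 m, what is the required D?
Formula: h_L = f \frac{L}{D} \frac{V^2}{2g}
Substituting knowns: 34.479 = 0.041·(195.5/D)·3.558²/(2·9.81)
Solving for D: D = 0.041·195.5·3.558²/(2·9.81·34.479) = 0.15 m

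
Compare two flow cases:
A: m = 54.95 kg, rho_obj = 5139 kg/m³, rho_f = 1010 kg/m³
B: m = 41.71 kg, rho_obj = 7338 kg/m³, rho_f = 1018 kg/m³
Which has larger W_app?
W_app(A) = 433.1 N, W_app(B) = 352.4 N. Answer: A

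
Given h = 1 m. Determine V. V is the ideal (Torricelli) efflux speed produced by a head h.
Formula: V = \sqrt{2 g h}
V = √(2·9.81·1) = 4.429 m/s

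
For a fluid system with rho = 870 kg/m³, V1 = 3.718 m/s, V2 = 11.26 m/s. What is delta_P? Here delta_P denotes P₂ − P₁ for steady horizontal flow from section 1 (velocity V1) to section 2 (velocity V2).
Formula: \Delta P = \frac{1}{2} \rho (V_1^2 - V_2^2)
delta_P = 0.5·870·(3.718² − 11.26²)/1000 = -49.14 kPa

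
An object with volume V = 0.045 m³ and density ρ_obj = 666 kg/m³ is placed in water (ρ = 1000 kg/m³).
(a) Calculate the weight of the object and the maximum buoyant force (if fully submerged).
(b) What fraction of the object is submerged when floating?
(a) W=rho_obj*g*V=666*9.81*0.045=294.0 N; F_B(max)=rho*g*V=1000*9.81*0.045=441.4 N
(b) Floating fraction=rho_obj/rho=666/1000=0.666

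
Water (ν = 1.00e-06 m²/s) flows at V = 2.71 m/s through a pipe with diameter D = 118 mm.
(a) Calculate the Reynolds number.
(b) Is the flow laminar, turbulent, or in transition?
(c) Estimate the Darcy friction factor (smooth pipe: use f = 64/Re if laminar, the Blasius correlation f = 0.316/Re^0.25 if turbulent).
(a) Re = V·D/ν = 2.71·0.118/1.00e-06 = 319780
(b) Flow regime: turbulent (Re > 4000)
(c) Friction factor: f = 0.316/Re^0.25 = 0.316/319780^0.25 = 0.01329 (Blasius is strictly valid for Re ≲ 1e5; used here as the smooth-pipe estimate the problem specifies)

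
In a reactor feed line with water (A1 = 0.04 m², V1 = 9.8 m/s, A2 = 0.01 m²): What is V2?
Formula: V_2 = \frac{A_1 V_1}{A_2}
V2 = 0.04·9.8/0.01 = 39.2 m/s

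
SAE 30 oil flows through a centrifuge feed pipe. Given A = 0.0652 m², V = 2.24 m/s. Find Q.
Formula: Q = A V
Q = 0.0652·2.24·1000 = 146 L/s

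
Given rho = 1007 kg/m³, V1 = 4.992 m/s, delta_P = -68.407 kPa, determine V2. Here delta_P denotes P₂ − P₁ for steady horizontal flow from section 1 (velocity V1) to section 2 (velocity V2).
Formula: \Delta P = \frac{1}{2} \rho (V_1^2 - V_2^2)
Substituting knowns: -68.407 = 0.5·1007·(4.992² − V2²)/1000
Solving for V2: V2 = √(4.992² − 2·(-68.407·1000)/1007) = 12.68 m/s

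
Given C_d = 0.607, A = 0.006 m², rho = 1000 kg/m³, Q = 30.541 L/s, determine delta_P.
Formula: Q = C_d A \sqrt{\frac{2 \Delta P}{\rho}}
Substituting knowns: 30.541 = 0.607·0.006·√(2·(delta_P·1000)/1000)·1000
Solving for delta_P: delta_P = ((30.541/1000)/(0.607·0.006))²·1000/2/1000 = 35.16 kPa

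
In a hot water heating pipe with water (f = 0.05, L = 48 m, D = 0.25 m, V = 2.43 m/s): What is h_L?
Formula: h_L = f \frac{L}{D} \frac{V^2}{2g}
h_L = 0.05·(48/0.25)·2.43²/(2·9.81) = 2.889 m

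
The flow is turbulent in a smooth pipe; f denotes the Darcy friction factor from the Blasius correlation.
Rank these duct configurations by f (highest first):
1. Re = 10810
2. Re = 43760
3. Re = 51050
Case 1: f = 0.03099
Case 2: f = 0.02185
Case 3: f = 0.02102
Ranking (highest first): 1, 2, 3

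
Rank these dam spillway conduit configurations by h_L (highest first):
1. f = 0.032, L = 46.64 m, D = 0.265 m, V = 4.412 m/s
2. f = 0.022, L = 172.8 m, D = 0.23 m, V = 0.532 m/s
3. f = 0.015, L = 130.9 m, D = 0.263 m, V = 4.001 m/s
Case 1: h_L = 5.588 m
Case 2: h_L = 0.2384 m
Case 3: h_L = 6.091 m
Ranking (highest first): 3, 1, 2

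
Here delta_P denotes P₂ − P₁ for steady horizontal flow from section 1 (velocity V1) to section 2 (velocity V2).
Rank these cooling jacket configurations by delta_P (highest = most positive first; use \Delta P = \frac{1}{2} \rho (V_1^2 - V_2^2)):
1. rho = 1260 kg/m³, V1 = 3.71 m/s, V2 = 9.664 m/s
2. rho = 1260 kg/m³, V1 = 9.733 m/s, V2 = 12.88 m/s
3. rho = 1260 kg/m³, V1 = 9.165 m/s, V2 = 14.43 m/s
Case 1: delta_P = -50.17 kPa
Case 2: delta_P = -44.83 kPa
Case 3: delta_P = -78.26 kPa
Ranking (highest first): 2, 1, 3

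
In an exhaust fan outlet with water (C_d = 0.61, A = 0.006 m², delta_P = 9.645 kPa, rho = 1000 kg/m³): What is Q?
Formula: Q = C_d A \sqrt{\frac{2 \Delta P}{\rho}}
Q = 0.61·0.006·√(2·(9.645·1000)/1000)·1000 = 16.07 L/s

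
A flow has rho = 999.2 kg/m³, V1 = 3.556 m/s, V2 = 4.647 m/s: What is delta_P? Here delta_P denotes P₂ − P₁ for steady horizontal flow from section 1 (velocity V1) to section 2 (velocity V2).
Formula: \Delta P = \frac{1}{2} \rho (V_1^2 - V_2^2)
delta_P = 0.5·999.2·(3.556² − 4.647²)/1000 = -4.471 kPa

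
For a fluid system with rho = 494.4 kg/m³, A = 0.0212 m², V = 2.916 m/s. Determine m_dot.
Formula: \dot{m} = \rho A V
m_dot = 494.4·0.0212·2.916 = 30.56 kg/s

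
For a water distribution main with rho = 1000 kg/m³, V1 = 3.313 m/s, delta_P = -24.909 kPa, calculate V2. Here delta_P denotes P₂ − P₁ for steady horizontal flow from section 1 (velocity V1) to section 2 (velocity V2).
Formula: \Delta P = \frac{1}{2} \rho (V_1^2 - V_2^2)
Substituting knowns: -24.909 = 0.5·1000·(3.313² − V2²)/1000
Solving for V2: V2 = √(3.313² − 2·(-24.909·1000)/1000) = 7.797 m/s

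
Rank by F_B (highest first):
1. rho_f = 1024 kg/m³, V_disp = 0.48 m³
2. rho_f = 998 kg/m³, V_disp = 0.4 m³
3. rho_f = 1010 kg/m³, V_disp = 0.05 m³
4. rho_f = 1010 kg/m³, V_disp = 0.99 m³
Case 1: F_B = 4822 N
Case 2: F_B = 3916 N
Case 3: F_B = 495.4 N
Case 4: F_B = 9809 N
Ranking (highest first): 4, 1, 2, 3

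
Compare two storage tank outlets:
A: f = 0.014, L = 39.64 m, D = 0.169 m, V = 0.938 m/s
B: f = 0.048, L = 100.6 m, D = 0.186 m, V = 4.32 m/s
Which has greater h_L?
h_L(A) = 0.1473 m, h_L(B) = 24.69 m. Answer: B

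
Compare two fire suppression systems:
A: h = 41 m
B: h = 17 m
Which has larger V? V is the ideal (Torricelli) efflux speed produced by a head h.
V(A) = 28.36 m/s, V(B) = 18.26 m/s. Answer: A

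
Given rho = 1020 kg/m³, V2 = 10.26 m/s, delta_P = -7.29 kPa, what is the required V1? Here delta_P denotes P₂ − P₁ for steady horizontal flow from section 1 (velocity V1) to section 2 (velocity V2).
Formula: \Delta P = \frac{1}{2} \rho (V_1^2 - V_2^2)
Substituting knowns: -7.29 = 0.5·1020·(V1² − 10.26²)/1000
Solving for V1: V1 = √(10.26² + 2·(-7.29·1000)/1020) = 9.538 m/s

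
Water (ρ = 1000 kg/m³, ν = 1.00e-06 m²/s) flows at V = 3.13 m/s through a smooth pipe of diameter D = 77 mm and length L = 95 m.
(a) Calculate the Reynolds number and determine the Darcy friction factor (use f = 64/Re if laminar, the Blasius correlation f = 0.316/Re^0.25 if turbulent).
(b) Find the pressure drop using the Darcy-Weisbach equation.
(a) Re = V·D/ν = 3.13·0.077/1.00e-06 = 241010 → turbulent (Re > 4000); f = 0.316/Re^0.25 = 0.316/241010^0.25 = 0.014262 (Blasius is strictly valid for Re ≲ 1e5; used here as the smooth-pipe estimate the problem specifies)
(b) Darcy-Weisbach: ΔP = f·(L/D)·½ρV²/1000 = 0.014262·(95/0.077)·½·1000·3.13²/1000 = 86.19 kPa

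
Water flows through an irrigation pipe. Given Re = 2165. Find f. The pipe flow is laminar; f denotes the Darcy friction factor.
Formula: f = \frac{64}{Re}
f = 64/2165 = 0.02956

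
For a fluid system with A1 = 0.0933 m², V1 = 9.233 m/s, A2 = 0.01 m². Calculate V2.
Formula: V_2 = \frac{A_1 V_1}{A_2}
V2 = 0.0933·9.233/0.01 = 86.14 m/s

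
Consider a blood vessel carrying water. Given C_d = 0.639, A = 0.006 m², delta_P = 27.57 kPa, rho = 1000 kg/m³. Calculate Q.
Formula: Q = C_d A \sqrt{\frac{2 \Delta P}{\rho}}
Q = 0.639·0.006·√(2·(27.57·1000)/1000)·1000 = 28.47 L/s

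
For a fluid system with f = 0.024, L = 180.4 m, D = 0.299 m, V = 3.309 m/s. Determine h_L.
Formula: h_L = f \frac{L}{D} \frac{V^2}{2g}
h_L = 0.024·(180.4/0.299)·3.309²/(2·9.81) = 8.081 m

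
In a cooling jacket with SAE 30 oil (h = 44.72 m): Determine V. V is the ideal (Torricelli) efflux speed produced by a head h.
Formula: V = \sqrt{2 g h}
V = √(2·9.81·44.72) = 29.62 m/s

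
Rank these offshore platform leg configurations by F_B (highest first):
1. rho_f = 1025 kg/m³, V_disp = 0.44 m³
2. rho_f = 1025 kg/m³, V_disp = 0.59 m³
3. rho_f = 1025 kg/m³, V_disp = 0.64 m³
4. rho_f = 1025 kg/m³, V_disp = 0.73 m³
Case 1: F_B = 4424 N
Case 2: F_B = 5933 N
Case 3: F_B = 6435 N
Case 4: F_B = 7340 N
Ranking (highest first): 4, 3, 2, 1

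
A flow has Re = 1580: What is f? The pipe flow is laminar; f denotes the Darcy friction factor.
Formula: f = \frac{64}{Re}
f = 64/1580 = 0.04051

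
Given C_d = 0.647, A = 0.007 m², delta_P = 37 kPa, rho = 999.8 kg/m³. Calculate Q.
Formula: Q = C_d A \sqrt{\frac{2 \Delta P}{\rho}}
Q = 0.647·0.007·√(2·(37·1000)/999.8)·1000 = 38.96 L/s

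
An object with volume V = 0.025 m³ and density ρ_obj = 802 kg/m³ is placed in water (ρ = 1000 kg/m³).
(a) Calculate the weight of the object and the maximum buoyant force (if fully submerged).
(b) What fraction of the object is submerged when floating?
(a) W=rho_obj*g*V=802*9.81*0.025=196.7 N; F_B(max)=rho*g*V=1000*9.81*0.025=245.2 N
(b) Floating fraction=rho_obj/rho=802/1000=0.802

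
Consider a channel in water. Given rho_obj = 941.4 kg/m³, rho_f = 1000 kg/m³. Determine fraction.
Formula: f_{sub} = \frac{\rho_{obj}}{\rho_f}
fraction = 941.4/1000 = 0.9414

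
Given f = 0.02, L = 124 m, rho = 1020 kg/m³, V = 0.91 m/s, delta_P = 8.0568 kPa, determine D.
Formula: \Delta P = f \frac{L}{D} \frac{\rho V^2}{2}
Substituting knowns: 8.0568 = 0.02·(124/D)·0.5·1020·0.91²/1000
Solving for D: D = 0.02·124·0.5·1020·0.91²/(8.0568·1000) = 0.13 m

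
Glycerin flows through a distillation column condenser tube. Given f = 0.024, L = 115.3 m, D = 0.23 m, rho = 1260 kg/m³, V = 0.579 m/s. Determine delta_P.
Formula: \Delta P = f \frac{L}{D} \frac{\rho V^2}{2}
delta_P = 0.024·(115.3/0.23)·0.5·1260·0.579²/1000 = 2.541 kPa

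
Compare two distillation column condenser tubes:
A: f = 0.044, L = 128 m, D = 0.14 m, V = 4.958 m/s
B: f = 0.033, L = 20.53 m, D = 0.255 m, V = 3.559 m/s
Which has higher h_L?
h_L(A) = 50.4 m, h_L(B) = 1.715 m. Answer: A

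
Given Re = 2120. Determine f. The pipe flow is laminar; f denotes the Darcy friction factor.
Formula: f = \frac{64}{Re}
f = 64/2120 = 0.03019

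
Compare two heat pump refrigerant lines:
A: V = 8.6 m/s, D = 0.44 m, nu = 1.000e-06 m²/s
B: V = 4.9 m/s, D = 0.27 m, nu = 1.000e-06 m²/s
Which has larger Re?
Re(A) = 3.784e+06, Re(B) = 1.323e+06. Answer: A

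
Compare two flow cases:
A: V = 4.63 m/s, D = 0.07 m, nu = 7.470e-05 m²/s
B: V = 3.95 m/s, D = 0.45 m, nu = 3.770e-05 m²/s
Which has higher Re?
Re(A) = 4339, Re(B) = 47149. Answer: B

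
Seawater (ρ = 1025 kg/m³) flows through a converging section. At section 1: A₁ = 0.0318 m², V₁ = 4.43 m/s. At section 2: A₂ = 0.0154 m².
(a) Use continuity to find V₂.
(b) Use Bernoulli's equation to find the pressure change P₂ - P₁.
(a) Continuity: A₁V₁=A₂V₂ -> V₂=A₁V₁/A₂=0.0318*4.43/0.0154=9.15 m/s
(b) Bernoulli: P₂-P₁=0.5*rho*(V₁^2-V₂^2)/1000=0.5*1025*(4.43^2-9.15^2)/1000=-32.85 kPa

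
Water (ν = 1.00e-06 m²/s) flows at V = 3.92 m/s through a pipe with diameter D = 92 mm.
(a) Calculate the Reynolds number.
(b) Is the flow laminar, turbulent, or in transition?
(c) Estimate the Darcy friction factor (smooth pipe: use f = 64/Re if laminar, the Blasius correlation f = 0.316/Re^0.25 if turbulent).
(a) Re = V·D/ν = 3.92·0.092/1.00e-06 = 360640
(b) Flow regime: turbulent (Re > 4000)
(c) Friction factor: f = 0.316/Re^0.25 = 0.316/360640^0.25 = 0.01289 (Blasius is strictly valid for Re ≲ 1e5; used here as the smooth-pipe estimate the problem specifies)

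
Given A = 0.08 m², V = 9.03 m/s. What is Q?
Formula: Q = A V
Q = 0.08·9.03·1000 = 722.4 L/s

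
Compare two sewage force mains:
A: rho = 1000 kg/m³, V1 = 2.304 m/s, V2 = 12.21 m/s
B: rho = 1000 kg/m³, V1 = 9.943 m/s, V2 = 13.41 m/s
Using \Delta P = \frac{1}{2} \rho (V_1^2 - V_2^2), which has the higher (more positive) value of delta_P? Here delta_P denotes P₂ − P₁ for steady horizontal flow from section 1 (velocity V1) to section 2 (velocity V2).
delta_P(A) = -71.89 kPa, delta_P(B) = -40.48 kPa. Answer: B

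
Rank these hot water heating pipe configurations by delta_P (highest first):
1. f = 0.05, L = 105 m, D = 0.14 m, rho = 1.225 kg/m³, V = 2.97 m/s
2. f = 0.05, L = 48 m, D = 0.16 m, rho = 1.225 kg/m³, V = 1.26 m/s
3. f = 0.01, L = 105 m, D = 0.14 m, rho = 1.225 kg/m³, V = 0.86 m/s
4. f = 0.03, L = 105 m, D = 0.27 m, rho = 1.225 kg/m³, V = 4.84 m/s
Case 1: delta_P = 0.2026 kPa
Case 2: delta_P = 0.01459 kPa
Case 3: delta_P = 0.003398 kPa
Case 4: delta_P = 0.1674 kPa
Ranking (highest first): 1, 4, 2, 3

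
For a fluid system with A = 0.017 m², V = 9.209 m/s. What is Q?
Formula: Q = A V
Q = 0.017·9.209·1000 = 156.6 L/s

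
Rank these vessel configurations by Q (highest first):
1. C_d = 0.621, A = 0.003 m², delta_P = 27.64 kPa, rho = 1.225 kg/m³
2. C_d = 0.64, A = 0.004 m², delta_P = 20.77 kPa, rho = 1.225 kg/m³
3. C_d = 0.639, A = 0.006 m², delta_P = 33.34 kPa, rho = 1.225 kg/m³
Case 1: Q = 395.8 L/s
Case 2: Q = 471.4 L/s
Case 3: Q = 894.5 L/s
Ranking (highest first): 3, 2, 1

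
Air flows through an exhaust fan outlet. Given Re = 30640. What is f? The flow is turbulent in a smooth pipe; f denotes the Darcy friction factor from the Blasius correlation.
Formula: f = \frac{0.316}{Re^{0.25}}
f = 0.316/30640^0.25 = 0.02388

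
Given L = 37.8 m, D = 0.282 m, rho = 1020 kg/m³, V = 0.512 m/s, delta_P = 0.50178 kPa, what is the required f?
Formula: \Delta P = f \frac{L}{D} \frac{\rho V^2}{2}
Substituting knowns: 0.50178 = f·(37.8/0.282)·0.5·1020·0.512²/1000
Solving for f: f = (0.50178·1000)/((37.8/0.282)·0.5·1020·0.512²) = 0.028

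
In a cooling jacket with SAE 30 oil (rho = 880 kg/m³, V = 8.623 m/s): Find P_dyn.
Formula: P_{dyn} = \frac{1}{2} \rho V^2
P_dyn = 0.5·880·8.623²/1000 = 32.72 kPa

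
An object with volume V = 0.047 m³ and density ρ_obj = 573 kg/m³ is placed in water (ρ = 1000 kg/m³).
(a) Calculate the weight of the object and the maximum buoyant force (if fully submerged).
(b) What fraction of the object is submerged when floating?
(a) W=rho_obj*g*V=573*9.81*0.047=264.2 N; F_B(max)=rho*g*V=1000*9.81*0.047=461.1 N
(b) Floating fraction=rho_obj/rho=573/1000=0.573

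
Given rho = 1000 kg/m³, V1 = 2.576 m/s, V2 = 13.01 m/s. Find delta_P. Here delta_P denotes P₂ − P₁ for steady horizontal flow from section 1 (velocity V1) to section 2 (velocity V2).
Formula: \Delta P = \frac{1}{2} \rho (V_1^2 - V_2^2)
delta_P = 0.5·1000·(2.576² − 13.01²)/1000 = -81.31 kPa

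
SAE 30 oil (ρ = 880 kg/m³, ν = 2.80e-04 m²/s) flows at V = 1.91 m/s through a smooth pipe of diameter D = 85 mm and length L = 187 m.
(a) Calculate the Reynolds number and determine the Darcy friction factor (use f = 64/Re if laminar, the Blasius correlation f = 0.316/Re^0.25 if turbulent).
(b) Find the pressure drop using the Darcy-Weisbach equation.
(a) Re = V·D/ν = 1.91·0.085/2.80e-04 = 579.82 → laminar (Re < 2300); f = 64/Re = 64/579.82 = 0.11038
(b) Darcy-Weisbach: ΔP = f·(L/D)·½ρV²/1000 = 0.11038·(187/0.085)·½·880·1.91²/1000 = 389.8 kPa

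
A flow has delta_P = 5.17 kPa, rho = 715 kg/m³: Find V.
Formula: V = \sqrt{\frac{2 \Delta P}{\rho}}
V = √(2·(5.17·1000)/715) = 3.803 m/s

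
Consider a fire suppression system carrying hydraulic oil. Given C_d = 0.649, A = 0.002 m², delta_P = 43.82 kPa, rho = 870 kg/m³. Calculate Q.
Formula: Q = C_d A \sqrt{\frac{2 \Delta P}{\rho}}
Q = 0.649·0.002·√(2·(43.82·1000)/870)·1000 = 13.03 L/s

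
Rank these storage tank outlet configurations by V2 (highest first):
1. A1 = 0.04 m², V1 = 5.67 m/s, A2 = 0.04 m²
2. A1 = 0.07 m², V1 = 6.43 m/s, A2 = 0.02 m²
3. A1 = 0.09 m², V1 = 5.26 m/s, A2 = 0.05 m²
Case 1: V2 = 5.67 m/s
Case 2: V2 = 22.5 m/s
Case 3: V2 = 9.468 m/s
Ranking (highest first): 2, 3, 1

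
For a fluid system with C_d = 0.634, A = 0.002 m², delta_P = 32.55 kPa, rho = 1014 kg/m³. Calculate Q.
Formula: Q = C_d A \sqrt{\frac{2 \Delta P}{\rho}}
Q = 0.634·0.002·√(2·(32.55·1000)/1014)·1000 = 10.16 L/s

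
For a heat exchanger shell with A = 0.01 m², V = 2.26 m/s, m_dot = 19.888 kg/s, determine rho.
Formula: \dot{m} = \rho A V
Substituting knowns: 19.888 = rho·0.01·2.26
Solving for rho: rho = 19.888/(0.01·2.26) = 880 kg/m³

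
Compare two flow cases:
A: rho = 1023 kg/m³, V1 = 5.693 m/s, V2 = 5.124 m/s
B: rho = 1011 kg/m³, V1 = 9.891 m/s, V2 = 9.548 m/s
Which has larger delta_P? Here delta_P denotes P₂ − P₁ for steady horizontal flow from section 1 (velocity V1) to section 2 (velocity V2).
delta_P(A) = 3.148 kPa, delta_P(B) = 3.37 kPa. Answer: B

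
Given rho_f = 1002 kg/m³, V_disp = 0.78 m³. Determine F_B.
Formula: F_B = \rho_f g V_{disp}
F_B = 1002·9.81·0.78 = 7667 N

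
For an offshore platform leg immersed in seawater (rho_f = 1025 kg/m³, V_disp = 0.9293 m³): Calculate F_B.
Formula: F_B = \rho_f g V_{disp}
F_B = 1025·9.81·0.9293 = 9344 N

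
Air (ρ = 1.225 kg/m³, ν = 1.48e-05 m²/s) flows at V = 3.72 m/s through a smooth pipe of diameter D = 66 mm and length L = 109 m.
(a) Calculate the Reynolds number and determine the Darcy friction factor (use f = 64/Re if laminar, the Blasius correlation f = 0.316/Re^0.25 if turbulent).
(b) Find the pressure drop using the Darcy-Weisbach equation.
(a) Re = V·D/ν = 3.72·0.066/1.48e-05 = 16589 → turbulent (Re > 4000); f = 0.316/Re^0.25 = 0.316/16589^0.25 = 0.027844
(b) Darcy-Weisbach: ΔP = f·(L/D)·½ρV²/1000 = 0.027844·(109/0.066)·½·1.225·3.72²/1000 = 0.3898 kPa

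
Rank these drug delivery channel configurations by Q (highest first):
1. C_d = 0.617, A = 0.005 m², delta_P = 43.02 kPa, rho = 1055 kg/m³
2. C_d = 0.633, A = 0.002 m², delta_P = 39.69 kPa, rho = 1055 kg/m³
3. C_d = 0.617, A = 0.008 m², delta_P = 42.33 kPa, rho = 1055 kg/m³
Case 1: Q = 27.86 L/s
Case 2: Q = 10.98 L/s
Case 3: Q = 44.22 L/s
Ranking (highest first): 3, 1, 2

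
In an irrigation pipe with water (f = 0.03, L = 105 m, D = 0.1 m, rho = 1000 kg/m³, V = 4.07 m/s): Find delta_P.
Formula: \Delta P = f \frac{L}{D} \frac{\rho V^2}{2}
delta_P = 0.03·(105/0.1)·0.5·1000·4.07²/1000 = 260.9 kPa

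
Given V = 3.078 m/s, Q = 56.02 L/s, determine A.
Formula: Q = A V
Substituting knowns: 56.02 = A·3.078·1000
Solving for A: A = (56.02/1000)/3.078 = 0.0182 m²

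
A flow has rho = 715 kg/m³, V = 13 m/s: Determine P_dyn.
Formula: P_{dyn} = \frac{1}{2} \rho V^2
P_dyn = 0.5·715·13²/1000 = 60.42 kPa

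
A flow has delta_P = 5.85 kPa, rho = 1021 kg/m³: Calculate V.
Formula: V = \sqrt{\frac{2 \Delta P}{\rho}}
V = √(2·(5.85·1000)/1021) = 3.385 m/s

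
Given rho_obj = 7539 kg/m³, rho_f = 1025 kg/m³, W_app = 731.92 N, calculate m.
Formula: W_{app} = mg\left(1 - \frac{\rho_f}{\rho_{obj}}\right)
Substituting knowns: 731.92 = m·9.81·(1 − 1025/7539)
Solving for m: m = 731.92/(9.81·(1 − 1025/7539)) = 86.35 kg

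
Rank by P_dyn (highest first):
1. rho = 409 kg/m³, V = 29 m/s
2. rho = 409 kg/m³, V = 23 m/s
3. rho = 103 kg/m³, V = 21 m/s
Case 1: P_dyn = 172 kPa
Case 2: P_dyn = 108.2 kPa
Case 3: P_dyn = 22.71 kPa
Ranking (highest first): 1, 2, 3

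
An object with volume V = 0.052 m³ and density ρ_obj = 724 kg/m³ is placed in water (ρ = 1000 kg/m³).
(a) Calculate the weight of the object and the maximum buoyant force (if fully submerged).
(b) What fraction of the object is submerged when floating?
(a) W=rho_obj*g*V=724*9.81*0.052=369.3 N; F_B(max)=rho*g*V=1000*9.81*0.052=510.1 N
(b) Floating fraction=rho_obj/rho=724/1000=0.724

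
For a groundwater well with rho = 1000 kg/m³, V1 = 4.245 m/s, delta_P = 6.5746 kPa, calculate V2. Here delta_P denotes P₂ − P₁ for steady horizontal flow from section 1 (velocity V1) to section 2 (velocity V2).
Formula: \Delta P = \frac{1}{2} \rho (V_1^2 - V_2^2)
Substituting knowns: 6.5746 = 0.5·1000·(4.245² − V2²)/1000
Solving for V2: V2 = √(4.245² − 2·(6.5746·1000)/1000) = 2.207 m/s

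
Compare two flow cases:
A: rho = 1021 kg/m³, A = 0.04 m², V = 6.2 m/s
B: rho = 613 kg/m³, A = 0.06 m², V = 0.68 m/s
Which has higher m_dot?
m_dot(A) = 253.2 kg/s, m_dot(B) = 25.01 kg/s. Answer: A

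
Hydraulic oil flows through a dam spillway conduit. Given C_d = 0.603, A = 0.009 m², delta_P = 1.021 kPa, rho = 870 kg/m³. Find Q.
Formula: Q = C_d A \sqrt{\frac{2 \Delta P}{\rho}}
Q = 0.603·0.009·√(2·(1.021·1000)/870)·1000 = 8.314 L/s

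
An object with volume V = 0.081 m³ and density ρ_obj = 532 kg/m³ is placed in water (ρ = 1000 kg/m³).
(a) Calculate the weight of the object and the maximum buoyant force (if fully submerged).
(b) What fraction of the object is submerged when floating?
(a) W=rho_obj*g*V=532*9.81*0.081=422.7 N; F_B(max)=rho*g*V=1000*9.81*0.081=794.6 N
(b) Floating fraction=rho_obj/rho=532/1000=0.532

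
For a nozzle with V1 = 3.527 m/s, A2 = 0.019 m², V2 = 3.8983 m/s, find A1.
Formula: V_2 = \frac{A_1 V_1}{A_2}
Substituting knowns: 3.8983 = A1·3.527/0.019
Solving for A1: A1 = 3.8983·0.019/3.527 = 0.021 m²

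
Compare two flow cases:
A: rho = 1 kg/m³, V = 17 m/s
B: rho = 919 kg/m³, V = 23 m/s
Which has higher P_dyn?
P_dyn(A) = 0.1445 kPa, P_dyn(B) = 243.1 kPa. Answer: B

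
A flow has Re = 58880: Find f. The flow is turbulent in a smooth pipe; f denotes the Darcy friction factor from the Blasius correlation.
Formula: f = \frac{0.316}{Re^{0.25}}
f = 0.316/58880^0.25 = 0.02029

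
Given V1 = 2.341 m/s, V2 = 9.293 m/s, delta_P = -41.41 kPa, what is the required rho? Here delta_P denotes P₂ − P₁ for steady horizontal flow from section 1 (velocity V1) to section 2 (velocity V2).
Formula: \Delta P = \frac{1}{2} \rho (V_1^2 - V_2^2)
Substituting knowns: -41.41 = 0.5·rho·(2.341² − 9.293²)/1000
Solving for rho: rho = 2·(-41.41·1000)/(2.341² − 9.293²) = 1024 kg/m³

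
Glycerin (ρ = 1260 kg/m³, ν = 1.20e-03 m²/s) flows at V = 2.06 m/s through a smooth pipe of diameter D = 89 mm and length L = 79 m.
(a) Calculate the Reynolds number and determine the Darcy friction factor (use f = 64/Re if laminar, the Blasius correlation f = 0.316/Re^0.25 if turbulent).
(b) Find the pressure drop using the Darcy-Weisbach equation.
(a) Re = V·D/ν = 2.06·0.089/1.20e-03 = 152.78 → laminar (Re < 2300); f = 64/Re = 64/152.78 = 0.4189
(b) Darcy-Weisbach: ΔP = f·(L/D)·½ρV²/1000 = 0.4189·(79/0.089)·½·1260·2.06²/1000 = 994.1 kPa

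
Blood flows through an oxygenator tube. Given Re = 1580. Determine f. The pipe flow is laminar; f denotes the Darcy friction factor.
Formula: f = \frac{64}{Re}
f = 64/1580 = 0.04051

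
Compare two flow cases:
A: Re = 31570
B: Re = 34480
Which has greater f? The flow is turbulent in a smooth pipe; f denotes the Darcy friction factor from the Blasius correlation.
f(A) = 0.02371, f(B) = 0.02319. Answer: A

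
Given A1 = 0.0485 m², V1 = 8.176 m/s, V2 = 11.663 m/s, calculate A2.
Formula: V_2 = \frac{A_1 V_1}{A_2}
Substituting knowns: 11.663 = 0.0485·8.176/A2
Solving for A2: A2 = 0.0485·8.176/11.663 = 0.034 m²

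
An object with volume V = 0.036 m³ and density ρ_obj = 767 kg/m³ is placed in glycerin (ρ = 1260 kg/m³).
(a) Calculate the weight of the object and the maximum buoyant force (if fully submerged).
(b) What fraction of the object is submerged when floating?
(a) W=rho_obj*g*V=767*9.81*0.036=270.9 N; F_B(max)=rho*g*V=1260*9.81*0.036=445.0 N
(b) Floating fraction=rho_obj/rho=767/1260=0.609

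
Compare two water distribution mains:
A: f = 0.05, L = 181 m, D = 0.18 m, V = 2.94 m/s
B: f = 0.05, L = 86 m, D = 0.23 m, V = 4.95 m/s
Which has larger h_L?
h_L(A) = 22.15 m, h_L(B) = 23.35 m. Answer: B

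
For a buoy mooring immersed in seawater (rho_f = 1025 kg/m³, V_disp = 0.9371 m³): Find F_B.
Formula: F_B = \rho_f g V_{disp}
F_B = 1025·9.81·0.9371 = 9423 N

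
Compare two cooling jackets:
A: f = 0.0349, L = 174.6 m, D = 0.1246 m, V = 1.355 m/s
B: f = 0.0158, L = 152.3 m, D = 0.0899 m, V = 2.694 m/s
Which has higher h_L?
h_L(A) = 4.576 m, h_L(B) = 9.901 m. Answer: B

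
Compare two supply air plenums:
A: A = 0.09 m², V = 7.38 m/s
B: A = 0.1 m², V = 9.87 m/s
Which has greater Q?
Q(A) = 664.2 L/s, Q(B) = 987 L/s. Answer: B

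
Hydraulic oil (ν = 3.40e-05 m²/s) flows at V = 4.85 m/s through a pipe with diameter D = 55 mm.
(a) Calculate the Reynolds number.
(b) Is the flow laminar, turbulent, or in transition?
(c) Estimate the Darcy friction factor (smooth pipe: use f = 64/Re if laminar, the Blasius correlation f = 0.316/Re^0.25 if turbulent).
(a) Re = V·D/ν = 4.85·0.055/3.40e-05 = 7845.6
(b) Flow regime: turbulent (Re > 4000)
(c) Friction factor: f = 0.316/Re^0.25 = 0.316/7845.6^0.25 = 0.03358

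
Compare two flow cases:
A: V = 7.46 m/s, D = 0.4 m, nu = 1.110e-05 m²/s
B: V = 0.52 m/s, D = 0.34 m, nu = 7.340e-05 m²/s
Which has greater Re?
Re(A) = 268829, Re(B) = 2409. Answer: A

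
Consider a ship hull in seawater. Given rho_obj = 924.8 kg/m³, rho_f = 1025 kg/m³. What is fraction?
Formula: f_{sub} = \frac{\rho_{obj}}{\rho_f}
fraction = 924.8/1025 = 0.9022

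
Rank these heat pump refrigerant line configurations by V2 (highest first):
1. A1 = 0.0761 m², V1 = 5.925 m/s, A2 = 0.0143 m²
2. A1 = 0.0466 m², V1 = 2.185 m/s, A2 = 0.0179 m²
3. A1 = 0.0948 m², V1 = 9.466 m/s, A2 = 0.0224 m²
Case 1: V2 = 31.53 m/s
Case 2: V2 = 5.688 m/s
Case 3: V2 = 40.06 m/s
Ranking (highest first): 3, 1, 2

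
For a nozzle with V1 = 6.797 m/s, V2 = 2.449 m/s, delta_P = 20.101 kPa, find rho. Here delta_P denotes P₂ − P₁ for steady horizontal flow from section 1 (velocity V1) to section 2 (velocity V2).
Formula: \Delta P = \frac{1}{2} \rho (V_1^2 - V_2^2)
Substituting knowns: 20.101 = 0.5·rho·(6.797² − 2.449²)/1000
Solving for rho: rho = 2·(20.101·1000)/(6.797² − 2.449²) = 1000 kg/m³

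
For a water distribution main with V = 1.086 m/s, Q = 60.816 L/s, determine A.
Formula: Q = A V
Substituting knowns: 60.816 = A·1.086·1000
Solving for A: A = (60.816/1000)/1.086 = 0.056 m²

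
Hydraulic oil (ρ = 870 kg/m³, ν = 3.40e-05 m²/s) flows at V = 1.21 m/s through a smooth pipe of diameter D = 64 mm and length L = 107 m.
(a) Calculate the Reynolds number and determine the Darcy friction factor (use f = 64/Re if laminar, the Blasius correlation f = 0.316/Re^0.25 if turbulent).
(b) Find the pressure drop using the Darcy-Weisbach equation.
(a) Re = V·D/ν = 1.21·0.064/3.40e-05 = 2277.6 → laminar (Re < 2300); f = 64/Re = 64/2277.6 = 0.0281
(b) Darcy-Weisbach: ΔP = f·(L/D)·½ρV²/1000 = 0.0281·(107/0.064)·½·870·1.21²/1000 = 29.92 kPa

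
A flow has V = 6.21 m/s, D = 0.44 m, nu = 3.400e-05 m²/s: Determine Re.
Formula: Re = \frac{V D}{\nu}
Re = 6.21·0.44/3.400e-05 = 80365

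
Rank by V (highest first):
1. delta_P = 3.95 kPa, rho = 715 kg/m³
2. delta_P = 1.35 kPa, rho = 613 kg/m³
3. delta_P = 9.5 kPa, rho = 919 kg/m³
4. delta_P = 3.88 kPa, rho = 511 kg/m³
Case 1: V = 3.324 m/s
Case 2: V = 2.099 m/s
Case 3: V = 4.547 m/s
Case 4: V = 3.897 m/s
Ranking (highest first): 3, 4, 1, 2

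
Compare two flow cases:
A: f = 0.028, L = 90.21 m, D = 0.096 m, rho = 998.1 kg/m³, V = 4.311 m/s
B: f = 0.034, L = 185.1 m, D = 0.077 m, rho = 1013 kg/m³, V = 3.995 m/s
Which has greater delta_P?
delta_P(A) = 244 kPa, delta_P(B) = 660.7 kPa. Answer: B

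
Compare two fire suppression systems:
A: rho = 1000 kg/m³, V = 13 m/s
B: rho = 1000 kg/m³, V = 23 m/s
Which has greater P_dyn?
P_dyn(A) = 84.5 kPa, P_dyn(B) = 264.5 kPa. Answer: B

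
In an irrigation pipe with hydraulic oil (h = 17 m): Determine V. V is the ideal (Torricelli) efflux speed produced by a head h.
Formula: V = \sqrt{2 g h}
V = √(2·9.81·17) = 18.26 m/s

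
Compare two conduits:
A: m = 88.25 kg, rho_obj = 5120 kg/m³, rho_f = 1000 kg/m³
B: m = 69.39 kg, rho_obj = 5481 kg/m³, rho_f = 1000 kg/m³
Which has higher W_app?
W_app(A) = 696.6 N, W_app(B) = 556.5 N. Answer: A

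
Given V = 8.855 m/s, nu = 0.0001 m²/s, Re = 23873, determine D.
Formula: Re = \frac{V D}{\nu}
Substituting knowns: 23873 = 8.855·D/0.0001
Solving for D: D = 23873·0.0001/8.855 = 0.2696 m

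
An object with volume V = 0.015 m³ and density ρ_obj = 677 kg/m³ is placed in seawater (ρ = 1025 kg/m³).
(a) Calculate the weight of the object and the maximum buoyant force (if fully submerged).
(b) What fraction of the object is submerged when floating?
(a) W=rho_obj*g*V=677*9.81*0.015=99.6 N; F_B(max)=rho*g*V=1025*9.81*0.015=150.8 N
(b) Floating fraction=rho_obj/rho=677/1025=0.660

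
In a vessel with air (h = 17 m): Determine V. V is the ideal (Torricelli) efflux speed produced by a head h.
Formula: V = \sqrt{2 g h}
V = √(2·9.81·17) = 18.26 m/s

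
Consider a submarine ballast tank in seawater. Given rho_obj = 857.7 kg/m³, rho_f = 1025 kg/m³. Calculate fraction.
Formula: f_{sub} = \frac{\rho_{obj}}{\rho_f}
fraction = 857.7/1025 = 0.8368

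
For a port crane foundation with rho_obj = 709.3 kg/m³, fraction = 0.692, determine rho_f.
Formula: f_{sub} = \frac{\rho_{obj}}{\rho_f}
Substituting knowns: 0.692 = 709.3/rho_f
Solving for rho_f: rho_f = 709.3/0.692 = 1025 kg/m³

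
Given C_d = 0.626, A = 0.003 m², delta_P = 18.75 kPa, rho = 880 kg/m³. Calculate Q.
Formula: Q = C_d A \sqrt{\frac{2 \Delta P}{\rho}}
Q = 0.626·0.003·√(2·(18.75·1000)/880)·1000 = 12.26 L/s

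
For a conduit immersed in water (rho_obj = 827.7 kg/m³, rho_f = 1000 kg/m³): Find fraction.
Formula: f_{sub} = \frac{\rho_{obj}}{\rho_f}
fraction = 827.7/1000 = 0.8277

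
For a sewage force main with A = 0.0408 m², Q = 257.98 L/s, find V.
Formula: Q = A V
Substituting knowns: 257.98 = 0.0408·V·1000
Solving for V: V = (257.98/1000)/0.0408 = 6.323 m/s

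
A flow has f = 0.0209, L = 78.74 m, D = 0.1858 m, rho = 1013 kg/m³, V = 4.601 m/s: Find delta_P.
Formula: \Delta P = f \frac{L}{D} \frac{\rho V^2}{2}
delta_P = 0.0209·(78.74/0.1858)·0.5·1013·4.601²/1000 = 94.97 kPa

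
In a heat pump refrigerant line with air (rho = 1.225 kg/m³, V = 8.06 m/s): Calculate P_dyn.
Formula: P_{dyn} = \frac{1}{2} \rho V^2
P_dyn = 0.5·1.225·8.06²/1000 = 0.03979 kPa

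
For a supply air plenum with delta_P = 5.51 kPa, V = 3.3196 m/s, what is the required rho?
Formula: V = \sqrt{\frac{2 \Delta P}{\rho}}
Substituting knowns: 3.3196 = √(2·(5.51·1000)/rho)
Solving for rho: rho = 2·(5.51·1000)/3.3196² = 1000 kg/m³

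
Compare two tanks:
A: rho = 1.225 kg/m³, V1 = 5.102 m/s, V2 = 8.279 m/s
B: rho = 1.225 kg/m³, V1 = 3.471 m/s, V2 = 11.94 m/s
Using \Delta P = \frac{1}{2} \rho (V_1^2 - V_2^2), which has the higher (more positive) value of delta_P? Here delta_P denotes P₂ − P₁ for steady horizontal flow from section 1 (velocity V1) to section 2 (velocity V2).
delta_P(A) = -0.02604 kPa, delta_P(B) = -0.07994 kPa. Answer: A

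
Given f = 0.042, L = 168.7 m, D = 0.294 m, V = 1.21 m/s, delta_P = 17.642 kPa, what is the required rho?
Formula: \Delta P = f \frac{L}{D} \frac{\rho V^2}{2}
Substituting knowns: 17.642 = 0.042·(168.7/0.294)·0.5·rho·1.21²/1000
Solving for rho: rho = (17.642·1000)/(0.042·(168.7/0.294)·0.5·1.21²) = 1000 kg/m³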